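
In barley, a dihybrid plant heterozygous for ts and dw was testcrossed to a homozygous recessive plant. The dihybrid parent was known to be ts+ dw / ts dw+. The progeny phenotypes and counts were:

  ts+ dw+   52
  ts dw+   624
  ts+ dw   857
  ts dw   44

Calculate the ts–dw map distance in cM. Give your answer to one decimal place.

The recombinant classes are ts+ dw+ and ts dw: 52 + 44 = 96.
Recombination frequency = 96/1577 = 0.0609 ≈ 6.1%, i.e. 6.1 cM.

6.1 cM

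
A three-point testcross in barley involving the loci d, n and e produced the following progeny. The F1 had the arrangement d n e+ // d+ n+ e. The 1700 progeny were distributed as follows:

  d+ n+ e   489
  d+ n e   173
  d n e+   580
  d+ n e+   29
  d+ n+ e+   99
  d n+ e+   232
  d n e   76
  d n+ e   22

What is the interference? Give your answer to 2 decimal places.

0.16

The two rarest classes, d+ n e+ and d n+ e, are the double crossovers. Comparing them with the parentals, only the d allele has switched, so d is the middle locus and the order is e – d – n.
e–d: (175 + 51)/1700 = 0.1329; d–n: (405 + 51)/1700 = 0.2682.
Expected DCO frequency = 0.1329 × 0.2682 ≈ 0.03564; observed = 51/1700 ≈ 0.03000.
Coefficient of coincidence = 0.03000/0.03564 ≈ 0.84; interference = 1 − 0.84 = 0.16.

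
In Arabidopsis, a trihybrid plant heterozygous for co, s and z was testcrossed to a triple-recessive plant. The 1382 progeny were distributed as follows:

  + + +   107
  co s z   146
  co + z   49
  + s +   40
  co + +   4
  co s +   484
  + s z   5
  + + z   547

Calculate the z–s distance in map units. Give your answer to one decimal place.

19.0 map units

The two most frequent reciprocal classes, co s + and + + z, are the parental types, so the F1 was co s + / + + z.
The two rarest classes, co + + and + s z, are the double crossovers. Comparing them with the parentals, only the s allele has switched, so s is the middle locus and the order is co – s – z.
Crossovers in the s–z interval produce the single-crossover classes co s z and + + + (146 + 107 = 253) plus the double crossovers (9).
RF(s–z) = (253 + 9) / 1382 = 262/1382 = 0.1896 → 19.0 map units.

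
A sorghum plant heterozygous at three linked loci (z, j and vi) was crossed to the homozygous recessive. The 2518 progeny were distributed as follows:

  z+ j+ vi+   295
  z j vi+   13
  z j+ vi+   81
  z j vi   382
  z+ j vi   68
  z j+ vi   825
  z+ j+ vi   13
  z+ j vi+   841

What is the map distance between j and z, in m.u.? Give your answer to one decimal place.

27.9 m.u.

The two most frequent reciprocal classes, z j+ vi and z+ j vi+, are the parental types, so the F1 was z j+ vi / z+ j vi+.
The two rarest classes, z+ j+ vi and z j vi+, are the double crossovers. Comparing them with the parentals, only the z allele has switched, so z is the middle locus and the order is vi – z – j.
Crossovers in the z–j interval produce the single-crossover classes z j vi and z+ j+ vi+ (382 + 295 = 677) plus the double crossovers (26).
RF(z–j) = (677 + 26) / 2518 = 703/2518 = 0.2792 → 27.9 m.u.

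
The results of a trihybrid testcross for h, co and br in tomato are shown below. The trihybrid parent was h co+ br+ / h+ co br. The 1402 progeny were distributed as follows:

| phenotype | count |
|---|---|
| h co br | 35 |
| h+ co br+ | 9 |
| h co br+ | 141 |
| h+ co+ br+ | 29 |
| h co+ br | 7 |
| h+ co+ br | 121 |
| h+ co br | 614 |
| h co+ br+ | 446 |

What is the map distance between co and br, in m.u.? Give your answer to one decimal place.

19.8 m.u.

The two rarest classes, h co+ br and h+ co br+, are the double crossovers. Comparing them with the parentals, only the br allele has switched, so br is the middle locus and the order is h – br – co.
Crossovers in the br–co interval produce the single-crossover classes h co br+ and h+ co+ br (141 + 121 = 262) plus the double crossovers (16).
RF(br–co) = (262 + 16) / 1402 = 278/1402 = 0.1983 → 19.8 m.u.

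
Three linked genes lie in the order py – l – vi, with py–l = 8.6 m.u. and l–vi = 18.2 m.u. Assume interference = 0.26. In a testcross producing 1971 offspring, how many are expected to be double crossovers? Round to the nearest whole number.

23

Map distances give recombination frequencies of 0.086 and 0.182 for the two intervals.
With interference 0.26 (so coincidence = 0.74), expected double-crossover frequency = 0.086 × 0.182 × 0.74 = 0.01158.
Expected number = 0.01158 × 1971 = 22.83 ≈ 23.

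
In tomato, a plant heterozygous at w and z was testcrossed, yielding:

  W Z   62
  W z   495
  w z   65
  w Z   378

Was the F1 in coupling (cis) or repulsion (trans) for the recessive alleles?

The two most frequent classes are W z (495) and w Z (378); these are the parental (non-recombinant) types.
So the F1 carried W z on one chromosome and w Z on the other — the recessive alleles are on opposite chromosomes (trans / repulsion).

trans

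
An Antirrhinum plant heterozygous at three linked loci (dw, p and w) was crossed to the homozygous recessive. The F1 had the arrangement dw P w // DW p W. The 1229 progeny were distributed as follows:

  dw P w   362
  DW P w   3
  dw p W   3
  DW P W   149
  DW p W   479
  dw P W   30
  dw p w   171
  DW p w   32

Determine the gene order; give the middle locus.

The two rarest classes, DW P w and dw p W, are the double crossovers. Comparing them with the parentals, only the dw allele has switched, so dw is the middle locus and the order is p – dw – w.

dw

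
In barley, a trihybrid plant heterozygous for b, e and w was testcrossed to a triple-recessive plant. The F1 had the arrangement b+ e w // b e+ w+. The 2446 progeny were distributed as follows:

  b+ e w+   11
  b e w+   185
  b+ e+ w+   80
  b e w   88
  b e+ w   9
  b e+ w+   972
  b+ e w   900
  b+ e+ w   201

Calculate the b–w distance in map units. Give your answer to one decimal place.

7.7 map units

The two rarest classes, b+ e w+ and b e+ w, are the double crossovers. Comparing them with the parentals, only the w allele has switched, so w is the middle locus and the order is e – w – b.
Crossovers in the w–b interval produce the single-crossover classes b e w and b+ e+ w+ (88 + 80 = 168) plus the double crossovers (20).
RF(w–b) = (168 + 20) / 2446 = 188/2446 = 0.0769 → 7.7 map units.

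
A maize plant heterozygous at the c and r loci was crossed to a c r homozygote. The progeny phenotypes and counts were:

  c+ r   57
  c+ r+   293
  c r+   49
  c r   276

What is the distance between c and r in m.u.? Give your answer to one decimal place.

15.7 m.u.

The two most frequent classes, c+ r+ (293) and c r (276), are the parental types, so the F1 was c+ r+ / c r.
The recombinant classes are c+ r and c r+: 57 + 49 = 106.
Recombination frequency = 106/675 = 0.1570 ≈ 15.7%, i.e. 15.7 m.u.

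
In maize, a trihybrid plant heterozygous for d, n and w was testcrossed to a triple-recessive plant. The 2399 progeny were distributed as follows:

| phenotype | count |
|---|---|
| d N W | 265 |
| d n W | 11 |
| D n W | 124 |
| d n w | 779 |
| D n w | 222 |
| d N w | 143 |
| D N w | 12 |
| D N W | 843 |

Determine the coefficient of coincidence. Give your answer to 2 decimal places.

0.37

The two most frequent reciprocal classes, D N W and d n w, are the parental types, so the F1 was D N W / d n w.
The two rarest classes, D N w and d n W, are the double crossovers. Comparing them with the parentals, only the w allele has switched, so w is the middle locus and the order is d – w – n.
d–w: (487 + 23)/2399 = 0.2126; w–n: (267 + 23)/2399 = 0.1209.
Expected DCO frequency = 0.2126 × 0.1209 ≈ 0.02570; observed = 23/2399 ≈ 0.00959.
Coefficient of coincidence = 0.00959/0.02570 ≈ 0.37.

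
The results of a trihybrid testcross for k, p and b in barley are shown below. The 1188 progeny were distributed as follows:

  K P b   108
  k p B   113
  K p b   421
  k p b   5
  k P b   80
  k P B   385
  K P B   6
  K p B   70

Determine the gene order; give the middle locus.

k

The two most frequent reciprocal classes, K p b and k P B, are the parental types, so the F1 was K p b / k P B.
The two rarest classes, k p b and K P B, are the double crossovers. Comparing them with the parentals, only the k allele has switched, so k is the middle locus and the order is p – k – b.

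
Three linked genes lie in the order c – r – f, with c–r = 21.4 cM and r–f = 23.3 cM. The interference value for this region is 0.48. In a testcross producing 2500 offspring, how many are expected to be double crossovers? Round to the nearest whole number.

65

Map distances give recombination frequencies of 0.214 and 0.233 for the two intervals.
With interference 0.48 (so coincidence = 0.52), expected double-crossover frequency = 0.214 × 0.233 × 0.52 = 0.02593.
Expected number = 0.02593 × 2500 = 64.82 ≈ 65.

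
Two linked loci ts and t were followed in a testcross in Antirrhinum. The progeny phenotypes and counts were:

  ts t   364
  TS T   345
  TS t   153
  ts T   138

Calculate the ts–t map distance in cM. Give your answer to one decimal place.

29.1 cM

The two most frequent classes, TS T (345) and ts t (364), are the parental types, so the F1 was TS T / ts t.
The recombinant classes are TS t and ts T: 153 + 138 = 291.
Recombination frequency = 291/1000 = 0.2910 ≈ 29.1%, i.e. 29.1 cM.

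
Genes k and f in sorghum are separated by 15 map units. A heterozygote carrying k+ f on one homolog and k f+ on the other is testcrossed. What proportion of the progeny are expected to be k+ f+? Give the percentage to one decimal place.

7.5%

A map distance of 15 map units corresponds to a recombination frequency of 0.150.
The F1 is k+ f / k f+, so k+ f+ is a recombinant gamete class with expected frequency r/2 = 0.150/2 = 0.0750.
That is 0.0750 = 7.5% of the progeny.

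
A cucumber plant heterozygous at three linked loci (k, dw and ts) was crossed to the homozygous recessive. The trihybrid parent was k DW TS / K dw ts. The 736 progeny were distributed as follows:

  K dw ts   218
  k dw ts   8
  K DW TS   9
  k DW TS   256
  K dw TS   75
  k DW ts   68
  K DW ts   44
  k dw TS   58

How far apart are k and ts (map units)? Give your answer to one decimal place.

The two rarest classes, K DW TS and k dw ts, are the double crossovers. Comparing them with the parentals, only the k allele has switched, so k is the middle locus and the order is ts – k – dw.
Crossovers in the ts–k interval produce the single-crossover classes k DW ts and K dw TS (68 + 75 = 143) plus the double crossovers (17).
RF(ts–k) = (143 + 17) / 736 = 160/736 = 0.2174 → 21.7 map units.

21.7 map units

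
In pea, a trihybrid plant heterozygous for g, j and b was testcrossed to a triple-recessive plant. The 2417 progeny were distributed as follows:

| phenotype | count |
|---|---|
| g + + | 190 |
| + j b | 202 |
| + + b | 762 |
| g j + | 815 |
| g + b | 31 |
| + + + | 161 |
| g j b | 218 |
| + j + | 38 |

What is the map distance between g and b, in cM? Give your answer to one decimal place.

The two most frequent reciprocal classes, g j + and + + b, are the parental types, so the F1 was g j + / + + b.
The two rarest classes, + j + and g + b, are the double crossovers. Comparing them with the parentals, only the g allele has switched, so g is the middle locus and the order is b – g – j.
Crossovers in the b–g interval produce the single-crossover classes g j b and + + + (218 + 161 = 379) plus the double crossovers (69).
RF(b–g) = (379 + 69) / 2417 = 448/2417 = 0.1854 → 18.5 cM.

18.5 cM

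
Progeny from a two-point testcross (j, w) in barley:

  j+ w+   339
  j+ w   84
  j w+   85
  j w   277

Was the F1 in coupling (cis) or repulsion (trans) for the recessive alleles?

The two most frequent classes are j+ w+ (339) and j w (277); these are the parental (non-recombinant) types.
So the F1 carried j+ w+ on one chromosome and j w on the other — the recessive alleles are on the same chromosome (cis / coupling).

cis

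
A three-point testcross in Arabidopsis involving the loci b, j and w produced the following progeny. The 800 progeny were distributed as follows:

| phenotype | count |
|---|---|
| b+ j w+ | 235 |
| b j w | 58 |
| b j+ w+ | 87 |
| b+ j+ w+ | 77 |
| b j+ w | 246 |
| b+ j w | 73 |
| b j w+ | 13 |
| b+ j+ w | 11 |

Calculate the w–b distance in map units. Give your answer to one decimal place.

The two most frequent reciprocal classes, b j+ w and b+ j w+, are the parental types, so the F1 was b j+ w / b+ j w+.
The two rarest classes, b+ j+ w and b j w+, are the double crossovers. Comparing them with the parentals, only the b allele has switched, so b is the middle locus and the order is j – b – w.
Crossovers in the b–w interval produce the single-crossover classes b j+ w+ and b+ j w (87 + 73 = 160) plus the double crossovers (24).
RF(b–w) = (160 + 24) / 800 = 184/800 = 0.2300 → 23.0 map units.

23.0 map units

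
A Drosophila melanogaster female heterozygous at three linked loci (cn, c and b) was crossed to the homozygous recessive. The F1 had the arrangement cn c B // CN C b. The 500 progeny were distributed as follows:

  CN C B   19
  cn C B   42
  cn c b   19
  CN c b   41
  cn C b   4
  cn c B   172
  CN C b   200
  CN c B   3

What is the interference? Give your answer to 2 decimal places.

0.14

The two rarest classes, CN c B and cn C b, are the double crossovers. Comparing them with the parentals, only the cn allele has switched, so cn is the middle locus and the order is c – cn – b.
c–cn: (83 + 7)/500 = 0.1800; cn–b: (38 + 7)/500 = 0.0900.
Expected DCO frequency = 0.1800 × 0.0900 ≈ 0.01620; observed = 7/500 ≈ 0.01400.
Coefficient of coincidence = 0.01400/0.01620 ≈ 0.86; interference = 1 − 0.86 = 0.14.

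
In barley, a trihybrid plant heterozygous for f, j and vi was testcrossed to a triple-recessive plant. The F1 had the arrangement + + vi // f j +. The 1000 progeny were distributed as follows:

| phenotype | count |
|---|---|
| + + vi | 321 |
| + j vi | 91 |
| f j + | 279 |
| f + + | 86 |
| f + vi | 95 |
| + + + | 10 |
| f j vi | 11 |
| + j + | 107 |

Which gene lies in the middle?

vi

The two rarest classes, + + + and f j vi, are the double crossovers. Comparing them with the parentals, only the vi allele has switched, so vi is the middle locus and the order is f – vi – j.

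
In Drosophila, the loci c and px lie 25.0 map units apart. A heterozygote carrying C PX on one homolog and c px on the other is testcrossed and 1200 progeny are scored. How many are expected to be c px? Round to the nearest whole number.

A map distance of 25.0 map units corresponds to a recombination frequency of 0.250.
The F1 is C PX / c px, so c px is a parental gamete class with expected frequency (1 − r)/2 = 0.750/2 = 0.3750.
Expected number = 0.3750 × 1200 = 450.00 ≈ 450.

450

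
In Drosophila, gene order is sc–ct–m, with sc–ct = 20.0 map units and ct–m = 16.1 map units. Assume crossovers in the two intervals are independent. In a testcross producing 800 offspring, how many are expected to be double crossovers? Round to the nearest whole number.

Map distances give recombination frequencies of 0.200 and 0.161 for the two intervals.
With no interference, expected double-crossover frequency = 0.200 × 0.161 = 0.03220.
Expected number = 0.03220 × 800 = 25.76 ≈ 26.

26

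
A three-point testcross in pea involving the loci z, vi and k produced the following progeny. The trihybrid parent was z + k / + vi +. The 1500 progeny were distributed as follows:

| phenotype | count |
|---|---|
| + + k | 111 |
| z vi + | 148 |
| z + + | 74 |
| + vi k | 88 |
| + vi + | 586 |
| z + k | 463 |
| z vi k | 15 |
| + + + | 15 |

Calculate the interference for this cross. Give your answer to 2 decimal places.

0.19

The two rarest classes, z vi k and + + +, are the double crossovers. Comparing them with the parentals, only the vi allele has switched, so vi is the middle locus and the order is k – vi – z.
k–vi: (162 + 30)/1500 = 0.1280; vi–z: (259 + 30)/1500 = 0.1927.
Expected DCO frequency = 0.1280 × 0.1927 ≈ 0.02467; observed = 30/1500 ≈ 0.02000.
Coefficient of coincidence = 0.02000/0.02467 ≈ 0.81; interference = 1 − 0.81 = 0.19.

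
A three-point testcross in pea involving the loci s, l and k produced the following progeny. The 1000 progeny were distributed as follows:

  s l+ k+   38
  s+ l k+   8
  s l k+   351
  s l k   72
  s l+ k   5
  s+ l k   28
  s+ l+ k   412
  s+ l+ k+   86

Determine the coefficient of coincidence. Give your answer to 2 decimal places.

The two most frequent reciprocal classes, s l k+ and s+ l+ k, are the parental types, so the F1 was s l k+ / s+ l+ k.
The two rarest classes, s+ l k+ and s l+ k, are the double crossovers. Comparing them with the parentals, only the s allele has switched, so s is the middle locus and the order is k – s – l.
k–s: (158 + 13)/1000 = 0.1710; s–l: (66 + 13)/1000 = 0.0790.
Expected DCO frequency = 0.1710 × 0.0790 ≈ 0.01351; observed = 13/1000 ≈ 0.01300.
Coefficient of coincidence = 0.01300/0.01351 ≈ 0.96.

0.96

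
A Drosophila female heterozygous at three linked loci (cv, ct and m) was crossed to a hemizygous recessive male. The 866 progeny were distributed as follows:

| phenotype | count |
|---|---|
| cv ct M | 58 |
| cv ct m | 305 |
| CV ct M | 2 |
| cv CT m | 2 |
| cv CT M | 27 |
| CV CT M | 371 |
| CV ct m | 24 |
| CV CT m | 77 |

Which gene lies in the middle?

The two most frequent reciprocal classes, CV CT M and cv ct m, are the parental types, so the F1 was CV CT M / cv ct m.
The two rarest classes, CV ct M and cv CT m, are the double crossovers. Comparing them with the parentals, only the ct allele has switched, so ct is the middle locus and the order is m – ct – cv.

ct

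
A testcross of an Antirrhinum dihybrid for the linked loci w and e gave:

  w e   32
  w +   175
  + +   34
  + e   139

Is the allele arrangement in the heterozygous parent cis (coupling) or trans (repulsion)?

trans

The two most frequent classes are + e (139) and w + (175); these are the parental (non-recombinant) types.
So the F1 carried + e on one chromosome and w + on the other — the recessive alleles are on opposite chromosomes (trans / repulsion).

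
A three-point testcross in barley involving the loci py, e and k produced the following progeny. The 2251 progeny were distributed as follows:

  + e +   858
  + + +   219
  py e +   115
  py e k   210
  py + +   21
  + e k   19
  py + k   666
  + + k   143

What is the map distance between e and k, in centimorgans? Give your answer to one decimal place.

The two most frequent reciprocal classes, py + k and + e +, are the parental types, so the F1 was py + k / + e +.
The two rarest classes, py + + and + e k, are the double crossovers. Comparing them with the parentals, only the k allele has switched, so k is the middle locus and the order is e – k – py.
Crossovers in the e–k interval produce the single-crossover classes py e k and + + + (210 + 219 = 429) plus the double crossovers (40).
RF(e–k) = (429 + 40) / 2251 = 469/2251 = 0.2084 → 20.8 centimorgans.

20.8 centimorgans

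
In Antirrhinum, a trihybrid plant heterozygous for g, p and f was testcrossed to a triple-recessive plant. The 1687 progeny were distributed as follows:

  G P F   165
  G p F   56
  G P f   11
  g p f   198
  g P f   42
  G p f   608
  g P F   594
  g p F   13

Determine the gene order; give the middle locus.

p

The two most frequent reciprocal classes, G p f and g P F, are the parental types, so the F1 was G p f / g P F.
The two rarest classes, G P f and g p F, are the double crossovers. Comparing them with the parentals, only the p allele has switched, so p is the middle locus and the order is f – p – g.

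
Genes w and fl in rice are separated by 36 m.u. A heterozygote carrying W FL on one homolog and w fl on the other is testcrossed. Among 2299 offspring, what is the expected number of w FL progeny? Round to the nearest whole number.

A map distance of 36 m.u. corresponds to a recombination frequency of 0.360.
The F1 is W FL / w fl, so w FL is a recombinant gamete class with expected frequency r/2 = 0.360/2 = 0.1800.
Expected number = 0.1800 × 2299 = 413.82 ≈ 414.

414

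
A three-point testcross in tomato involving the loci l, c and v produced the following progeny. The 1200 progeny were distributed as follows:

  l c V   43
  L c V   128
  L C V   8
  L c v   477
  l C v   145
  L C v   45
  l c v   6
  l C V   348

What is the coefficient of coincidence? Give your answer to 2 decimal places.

0.57

The two most frequent reciprocal classes, L c v and l C V, are the parental types, so the F1 was L c v / l C V.
The two rarest classes, l c v and L C V, are the double crossovers. Comparing them with the parentals, only the l allele has switched, so l is the middle locus and the order is c – l – v.
c–l: (88 + 14)/1200 = 0.0850; l–v: (273 + 14)/1200 = 0.2392.
Expected DCO frequency = 0.0850 × 0.2392 ≈ 0.02033; observed = 14/1200 ≈ 0.01167.
Coefficient of coincidence = 0.01167/0.02033 ≈ 0.57.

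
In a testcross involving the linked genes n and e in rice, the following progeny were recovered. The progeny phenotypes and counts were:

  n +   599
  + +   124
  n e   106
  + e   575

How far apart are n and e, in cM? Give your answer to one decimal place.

16.4 cM

The two most frequent classes, + e (575) and n + (599), are the parental types, so the F1 was + e / n +.
The recombinant classes are + + and n e: 124 + 106 = 230.
Recombination frequency = 230/1404 = 0.1638 ≈ 16.4%, i.e. 16.4 cM.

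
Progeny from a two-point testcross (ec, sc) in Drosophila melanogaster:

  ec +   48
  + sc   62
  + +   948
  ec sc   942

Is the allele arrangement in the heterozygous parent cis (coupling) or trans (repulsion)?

The two most frequent classes are + + (948) and ec sc (942); these are the parental (non-recombinant) types.
So the F1 carried + + on one chromosome and ec sc on the other — the recessive alleles are on the same chromosome (cis / coupling).

cis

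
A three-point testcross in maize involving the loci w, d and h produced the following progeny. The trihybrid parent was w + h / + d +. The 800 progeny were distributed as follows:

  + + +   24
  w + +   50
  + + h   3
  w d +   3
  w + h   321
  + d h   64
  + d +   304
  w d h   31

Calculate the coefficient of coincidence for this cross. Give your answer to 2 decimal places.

0.66

The two rarest classes, + + h and w d +, are the double crossovers. Comparing them with the parentals, only the w allele has switched, so w is the middle locus and the order is d – w – h.
d–w: (55 + 6)/800 = 0.0762; w–h: (114 + 6)/800 = 0.1500.
Expected DCO frequency = 0.0762 × 0.1500 ≈ 0.01143; observed = 6/800 ≈ 0.00750.
Coefficient of coincidence = 0.00750/0.01143 ≈ 0.66.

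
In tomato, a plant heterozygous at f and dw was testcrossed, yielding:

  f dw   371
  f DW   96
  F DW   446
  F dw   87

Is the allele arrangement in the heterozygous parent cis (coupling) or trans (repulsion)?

cis

The two most frequent classes are F DW (446) and f dw (371); these are the parental (non-recombinant) types.
So the F1 carried F DW on one chromosome and f dw on the other — the recessive alleles are on the same chromosome (cis / coupling).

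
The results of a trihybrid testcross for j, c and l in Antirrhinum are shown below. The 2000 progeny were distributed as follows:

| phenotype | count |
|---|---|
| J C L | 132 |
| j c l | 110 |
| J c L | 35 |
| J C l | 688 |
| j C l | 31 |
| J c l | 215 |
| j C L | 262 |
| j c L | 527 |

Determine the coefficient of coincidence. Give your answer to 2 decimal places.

0.79

The two most frequent reciprocal classes, j c L and J C l, are the parental types, so the F1 was j c L / J C l.
The two rarest classes, J c L and j C l, are the double crossovers. Comparing them with the parentals, only the j allele has switched, so j is the middle locus and the order is c – j – l.
c–j: (477 + 66)/2000 = 0.2715; j–l: (242 + 66)/2000 = 0.1540.
Expected DCO frequency = 0.2715 × 0.1540 ≈ 0.04181; observed = 66/2000 ≈ 0.03300.
Coefficient of coincidence = 0.03300/0.04181 ≈ 0.79.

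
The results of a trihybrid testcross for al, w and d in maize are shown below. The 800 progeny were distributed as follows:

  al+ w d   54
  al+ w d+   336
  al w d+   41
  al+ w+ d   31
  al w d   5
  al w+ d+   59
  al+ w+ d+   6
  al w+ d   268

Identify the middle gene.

The two most frequent reciprocal classes, al+ w d+ and al w+ d, are the parental types, so the F1 was al+ w d+ / al w+ d.
The two rarest classes, al+ w+ d+ and al w d, are the double crossovers. Comparing them with the parentals, only the w allele has switched, so w is the middle locus and the order is al – w – d.

w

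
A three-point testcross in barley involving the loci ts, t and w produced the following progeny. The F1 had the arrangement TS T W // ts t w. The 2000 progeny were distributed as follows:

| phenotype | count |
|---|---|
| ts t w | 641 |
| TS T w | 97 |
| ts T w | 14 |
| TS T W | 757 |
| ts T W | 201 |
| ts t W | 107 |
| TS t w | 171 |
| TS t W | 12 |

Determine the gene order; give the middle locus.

The two rarest classes, TS t W and ts T w, are the double crossovers. Comparing them with the parentals, only the t allele has switched, so t is the middle locus and the order is w – t – ts.

t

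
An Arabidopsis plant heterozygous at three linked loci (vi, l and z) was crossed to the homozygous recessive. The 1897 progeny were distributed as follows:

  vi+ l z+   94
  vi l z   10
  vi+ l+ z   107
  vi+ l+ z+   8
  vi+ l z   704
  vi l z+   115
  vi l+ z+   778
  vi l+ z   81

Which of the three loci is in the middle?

vi

The two most frequent reciprocal classes, vi l+ z+ and vi+ l z, are the parental types, so the F1 was vi l+ z+ / vi+ l z.
The two rarest classes, vi+ l+ z+ and vi l z, are the double crossovers. Comparing them with the parentals, only the vi allele has switched, so vi is the middle locus and the order is l – vi – z.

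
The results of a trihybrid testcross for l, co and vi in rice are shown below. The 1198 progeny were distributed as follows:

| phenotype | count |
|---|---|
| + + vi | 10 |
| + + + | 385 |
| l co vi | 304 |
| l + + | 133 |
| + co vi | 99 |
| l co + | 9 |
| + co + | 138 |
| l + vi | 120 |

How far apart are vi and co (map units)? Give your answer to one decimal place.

23.1 map units

The two most frequent reciprocal classes, l co vi and + + +, are the parental types, so the F1 was l co vi / + + +.
The two rarest classes, l co + and + + vi, are the double crossovers. Comparing them with the parentals, only the vi allele has switched, so vi is the middle locus and the order is l – vi – co.
Crossovers in the vi–co interval produce the single-crossover classes l + vi and + co + (120 + 138 = 258) plus the double crossovers (19).
RF(vi–co) = (258 + 19) / 1198 = 277/1198 = 0.2312 → 23.1 map units.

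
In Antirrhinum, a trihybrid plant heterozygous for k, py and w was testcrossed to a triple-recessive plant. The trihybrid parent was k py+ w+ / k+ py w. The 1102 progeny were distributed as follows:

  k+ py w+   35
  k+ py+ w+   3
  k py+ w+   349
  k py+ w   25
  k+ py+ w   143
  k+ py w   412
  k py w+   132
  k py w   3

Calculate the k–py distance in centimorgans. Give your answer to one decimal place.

The two rarest classes, k+ py+ w+ and k py w, are the double crossovers. Comparing them with the parentals, only the k allele has switched, so k is the middle locus and the order is py – k – w.
Crossovers in the py–k interval produce the single-crossover classes k py w+ and k+ py+ w (132 + 143 = 275) plus the double crossovers (6).
RF(py–k) = (275 + 6) / 1102 = 281/1102 = 0.2550 → 25.5 centimorgans.

25.5 centimorgans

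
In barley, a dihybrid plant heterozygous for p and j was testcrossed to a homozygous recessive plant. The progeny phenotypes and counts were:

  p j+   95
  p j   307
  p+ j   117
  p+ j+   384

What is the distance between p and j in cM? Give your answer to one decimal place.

23.5 cM

The two most frequent classes, p+ j+ (384) and p j (307), are the parental types, so the F1 was p+ j+ / p j.
The recombinant classes are p+ j and p j+: 117 + 95 = 212.
Recombination frequency = 212/903 = 0.2348 ≈ 23.5%, i.e. 23.5 cM.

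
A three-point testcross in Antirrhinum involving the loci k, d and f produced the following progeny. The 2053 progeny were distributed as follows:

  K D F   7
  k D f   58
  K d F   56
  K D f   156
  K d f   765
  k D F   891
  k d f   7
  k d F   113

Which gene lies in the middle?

The two most frequent reciprocal classes, K d f and k D F, are the parental types, so the F1 was K d f / k D F.
The two rarest classes, k d f and K D F, are the double crossovers. Comparing them with the parentals, only the k allele has switched, so k is the middle locus and the order is d – k – f.

k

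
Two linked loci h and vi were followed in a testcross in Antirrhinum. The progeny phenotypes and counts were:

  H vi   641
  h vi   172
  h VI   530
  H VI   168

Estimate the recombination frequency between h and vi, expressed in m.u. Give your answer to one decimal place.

22.5 m.u.

The two most frequent classes, H vi (641) and h VI (530), are the parental types, so the F1 was H vi / h VI.
The recombinant classes are H VI and h vi: 168 + 172 = 340.
Recombination frequency = 340/1511 = 0.2250 ≈ 22.5%, i.e. 22.5 m.u.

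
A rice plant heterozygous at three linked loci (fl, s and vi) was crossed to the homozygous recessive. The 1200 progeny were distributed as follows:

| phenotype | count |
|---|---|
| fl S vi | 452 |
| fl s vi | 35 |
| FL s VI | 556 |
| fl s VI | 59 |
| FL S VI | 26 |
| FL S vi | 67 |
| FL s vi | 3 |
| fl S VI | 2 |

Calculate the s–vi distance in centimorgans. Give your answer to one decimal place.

5.5 centimorgans

The two most frequent reciprocal classes, fl S vi and FL s VI, are the parental types, so the F1 was fl S vi / FL s VI.
The two rarest classes, fl S VI and FL s vi, are the double crossovers. Comparing them with the parentals, only the vi allele has switched, so vi is the middle locus and the order is fl – vi – s.
Crossovers in the vi–s interval produce the single-crossover classes fl s vi and FL S VI (35 + 26 = 61) plus the double crossovers (5).
RF(vi–s) = (61 + 5) / 1200 = 66/1200 = 0.0550 → 5.5 centimorgans.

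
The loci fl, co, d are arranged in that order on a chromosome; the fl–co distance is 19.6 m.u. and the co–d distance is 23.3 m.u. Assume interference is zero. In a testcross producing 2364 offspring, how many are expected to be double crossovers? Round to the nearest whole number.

Map distances give recombination frequencies of 0.196 and 0.233 for the two intervals.
With no interference, expected double-crossover frequency = 0.196 × 0.233 = 0.04567.
Expected number = 0.04567 × 2364 = 107.96 ≈ 108.

108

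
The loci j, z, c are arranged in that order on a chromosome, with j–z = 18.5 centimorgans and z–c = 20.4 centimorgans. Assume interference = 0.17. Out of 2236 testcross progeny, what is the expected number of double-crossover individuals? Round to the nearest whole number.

70

Map distances give recombination frequencies of 0.185 and 0.204 for the two intervals.
With interference 0.17 (so coincidence = 0.83), expected double-crossover frequency = 0.185 × 0.204 × 0.83 = 0.03132.
Expected number = 0.03132 × 2236 = 70.04 ≈ 70.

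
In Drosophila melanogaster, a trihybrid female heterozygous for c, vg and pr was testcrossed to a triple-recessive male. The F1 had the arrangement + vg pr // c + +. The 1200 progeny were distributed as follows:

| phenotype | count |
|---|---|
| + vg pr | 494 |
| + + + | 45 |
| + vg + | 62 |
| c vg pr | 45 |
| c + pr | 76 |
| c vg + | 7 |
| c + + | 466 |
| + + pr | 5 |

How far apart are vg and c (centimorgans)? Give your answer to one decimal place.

The two rarest classes, + + pr and c vg +, are the double crossovers. Comparing them with the parentals, only the vg allele has switched, so vg is the middle locus and the order is pr – vg – c.
Crossovers in the vg–c interval produce the single-crossover classes c vg pr and + + + (45 + 45 = 90) plus the double crossovers (12).
RF(vg–c) = (90 + 12) / 1200 = 102/1200 = 0.0850 → 8.5 centimorgans.

8.5 centimorgans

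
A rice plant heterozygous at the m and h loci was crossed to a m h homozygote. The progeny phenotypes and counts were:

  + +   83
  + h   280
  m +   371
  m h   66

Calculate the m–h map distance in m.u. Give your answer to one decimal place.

18.6 m.u.

The two most frequent classes, + h (280) and m + (371), are the parental types, so the F1 was + h / m +.
The recombinant classes are + + and m h: 83 + 66 = 149.
Recombination frequency = 149/800 = 0.1862 ≈ 18.6%, i.e. 18.6 m.u.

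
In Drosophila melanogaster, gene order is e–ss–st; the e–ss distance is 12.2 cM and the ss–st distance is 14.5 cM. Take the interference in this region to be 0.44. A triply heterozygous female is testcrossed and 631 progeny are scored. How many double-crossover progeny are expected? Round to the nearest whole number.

6

Map distances give recombination frequencies of 0.122 and 0.145 for the two intervals.
With interference 0.44 (so coincidence = 0.56), expected double-crossover frequency = 0.122 × 0.145 × 0.56 = 0.00991.
Expected number = 0.00991 × 631 = 6.25 ≈ 6.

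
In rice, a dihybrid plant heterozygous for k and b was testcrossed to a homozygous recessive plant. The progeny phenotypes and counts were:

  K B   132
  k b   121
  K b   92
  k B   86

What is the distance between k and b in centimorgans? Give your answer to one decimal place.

41.3 centimorgans

The two most frequent classes, K B (132) and k b (121), are the parental types, so the F1 was K B / k b.
The recombinant classes are K b and k B: 92 + 86 = 178.
Recombination frequency = 178/431 = 0.4130 ≈ 41.3%, i.e. 41.3 centimorgans.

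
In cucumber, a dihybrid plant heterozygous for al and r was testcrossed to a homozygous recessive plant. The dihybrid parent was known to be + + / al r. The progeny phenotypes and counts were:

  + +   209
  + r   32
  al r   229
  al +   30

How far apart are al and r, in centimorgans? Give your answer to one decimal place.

12.4 centimorgans

The recombinant classes are + r and al +: 32 + 30 = 62.
Recombination frequency = 62/500 = 0.1240 ≈ 12.4%, i.e. 12.4 centimorgans.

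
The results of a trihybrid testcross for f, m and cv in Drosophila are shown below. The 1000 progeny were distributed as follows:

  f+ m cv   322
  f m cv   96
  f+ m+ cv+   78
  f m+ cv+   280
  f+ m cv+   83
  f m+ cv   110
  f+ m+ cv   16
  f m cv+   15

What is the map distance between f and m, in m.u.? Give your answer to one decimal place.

The two most frequent reciprocal classes, f+ m cv and f m+ cv+, are the parental types, so the F1 was f+ m cv / f m+ cv+.
The two rarest classes, f+ m+ cv and f m cv+, are the double crossovers. Comparing them with the parentals, only the m allele has switched, so m is the middle locus and the order is cv – m – f.
Crossovers in the m–f interval produce the single-crossover classes f m cv and f+ m+ cv+ (96 + 78 = 174) plus the double crossovers (31).
RF(m–f) = (174 + 31) / 1000 = 205/1000 = 0.2050 → 20.5 m.u.

20.5 m.u.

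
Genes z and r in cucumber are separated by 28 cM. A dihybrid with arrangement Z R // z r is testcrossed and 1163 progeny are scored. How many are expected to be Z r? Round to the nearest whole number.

163

A map distance of 28 cM corresponds to a recombination frequency of 0.280.
The F1 is Z R / z r, so Z r is a recombinant gamete class with expected frequency r/2 = 0.280/2 = 0.1400.
Expected number = 0.1400 × 1163 = 162.82 ≈ 163.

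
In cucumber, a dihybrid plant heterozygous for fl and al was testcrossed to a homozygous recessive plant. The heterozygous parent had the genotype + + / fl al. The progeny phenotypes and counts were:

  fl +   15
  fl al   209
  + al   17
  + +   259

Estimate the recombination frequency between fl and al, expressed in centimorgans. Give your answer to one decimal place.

6.4 centimorgans

The recombinant classes are + al and fl +: 17 + 15 = 32.
Recombination frequency = 32/500 = 0.0640 ≈ 6.4%, i.e. 6.4 centimorgans.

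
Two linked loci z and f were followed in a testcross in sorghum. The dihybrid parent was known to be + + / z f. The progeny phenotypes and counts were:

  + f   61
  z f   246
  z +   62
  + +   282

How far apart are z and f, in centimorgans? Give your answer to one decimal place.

18.9 centimorgans

The recombinant classes are + f and z +: 61 + 62 = 123.
Recombination frequency = 123/651 = 0.1889 ≈ 18.9%, i.e. 18.9 centimorgans.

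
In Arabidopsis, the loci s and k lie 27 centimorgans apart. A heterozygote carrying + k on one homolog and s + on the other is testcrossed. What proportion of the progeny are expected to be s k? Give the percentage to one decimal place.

13.5%

A map distance of 27 centimorgans corresponds to a recombination frequency of 0.270.
The F1 is + k / s +, so s k is a recombinant gamete class with expected frequency r/2 = 0.270/2 = 0.1350.
That is 0.1350 = 13.5% of the progeny.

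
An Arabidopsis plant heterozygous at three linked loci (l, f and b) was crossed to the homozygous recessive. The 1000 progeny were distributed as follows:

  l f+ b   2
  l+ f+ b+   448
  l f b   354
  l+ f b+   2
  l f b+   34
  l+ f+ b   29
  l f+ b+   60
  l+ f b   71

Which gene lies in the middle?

The two most frequent reciprocal classes, l+ f+ b+ and l f b, are the parental types, so the F1 was l+ f+ b+ / l f b.
The two rarest classes, l+ f b+ and l f+ b, are the double crossovers. Comparing them with the parentals, only the f allele has switched, so f is the middle locus and the order is l – f – b.

f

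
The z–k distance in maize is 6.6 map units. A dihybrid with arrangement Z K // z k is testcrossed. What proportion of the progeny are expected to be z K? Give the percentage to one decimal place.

A map distance of 6.6 map units corresponds to a recombination frequency of 0.066.
The F1 is Z K / z k, so z K is a recombinant gamete class with expected frequency r/2 = 0.066/2 = 0.0330.
That is 0.0330 = 3.3% of the progeny.

3.3%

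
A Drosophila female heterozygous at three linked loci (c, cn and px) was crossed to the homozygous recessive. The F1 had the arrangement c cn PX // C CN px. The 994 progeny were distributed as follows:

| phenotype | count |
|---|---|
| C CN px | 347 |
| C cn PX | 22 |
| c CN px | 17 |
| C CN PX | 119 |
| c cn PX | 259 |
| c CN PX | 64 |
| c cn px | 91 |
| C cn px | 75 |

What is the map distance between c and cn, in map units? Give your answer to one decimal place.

17.9 map units

The two rarest classes, C cn PX and c CN px, are the double crossovers. Comparing them with the parentals, only the c allele has switched, so c is the middle locus and the order is px – c – cn.
Crossovers in the c–cn interval produce the single-crossover classes c CN PX and C cn px (64 + 75 = 139) plus the double crossovers (39).
RF(c–cn) = (139 + 39) / 994 = 178/994 = 0.1791 → 17.9 map units.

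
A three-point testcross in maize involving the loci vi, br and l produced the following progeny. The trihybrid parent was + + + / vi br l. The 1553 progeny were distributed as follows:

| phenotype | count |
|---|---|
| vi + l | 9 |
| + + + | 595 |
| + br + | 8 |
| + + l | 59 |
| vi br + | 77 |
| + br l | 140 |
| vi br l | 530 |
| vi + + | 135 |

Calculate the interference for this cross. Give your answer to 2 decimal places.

0.41

The two rarest classes, + br + and vi + l, are the double crossovers. Comparing them with the parentals, only the br allele has switched, so br is the middle locus and the order is l – br – vi.
l–br: (136 + 17)/1553 = 0.0985; br–vi: (275 + 17)/1553 = 0.1880.
Expected DCO frequency = 0.0985 × 0.1880 ≈ 0.01852; observed = 17/1553 ≈ 0.01095.
Coefficient of coincidence = 0.01095/0.01852 ≈ 0.59; interference = 1 − 0.59 = 0.41.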